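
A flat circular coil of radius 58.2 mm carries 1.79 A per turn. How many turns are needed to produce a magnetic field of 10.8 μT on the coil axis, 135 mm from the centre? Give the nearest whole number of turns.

For an N-turn coil, B = Nμ₀IR²/[2(R²+z²)^(3/2)]. A single turn gives B₁ = 1.20×10⁻⁶ T with R = 0.0582 m, z = 0.135 m.
N = B/B₁ = 1.08×10⁻⁵ / 1.20×10⁻⁶ = 9.01.

N = 9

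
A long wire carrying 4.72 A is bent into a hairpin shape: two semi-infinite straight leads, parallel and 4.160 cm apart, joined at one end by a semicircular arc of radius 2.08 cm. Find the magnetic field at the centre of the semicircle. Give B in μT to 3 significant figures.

B ≈ 117 μT

The semicircular arc contributes B_arc = μ₀I·π/(4πR) = μ₀I/(4R) = 7.13×10⁻⁵ T.
Each semi-infinite lead is at perpendicular distance R = 0.0208 m from the centre, with the perpendicular foot at its near end, so it contributes μ₀I/(4πR); both point the same way, together 4.54×10⁻⁵ T.
Arc and leads all point the same direction: B = 7.13×10⁻⁵ + 4.54×10⁻⁵ = 1.17×10⁻⁴ T.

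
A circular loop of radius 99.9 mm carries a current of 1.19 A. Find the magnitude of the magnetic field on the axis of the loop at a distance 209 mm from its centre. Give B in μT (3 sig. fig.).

B ≈ 0.600 μT

On the axis of a circular loop, B = μ₀IR² / [2(R²+z²)^(3/2)].
R² + z² = (0.0999)² + (0.209)² = 0.05366 m², and (R²+z²)^(3/2) = 1.24×10⁻² m³.
B = (4π×10⁻⁷ × 1.19 × 0.00998) / (2 × 1.24×10⁻²) = 6.00×10⁻⁷ T.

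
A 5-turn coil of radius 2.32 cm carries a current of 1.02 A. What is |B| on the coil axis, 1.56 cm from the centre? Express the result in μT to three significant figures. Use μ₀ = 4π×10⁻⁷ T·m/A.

For an N-turn flat coil, B = Nμ₀IR²/[2(R²+z²)^(3/2)] with R = 0.0232 m, z = 0.0156 m.
B = 5 × 1.58×10⁻⁵ T = 7.89×10⁻⁵ T.

B ≈ 78.9 μT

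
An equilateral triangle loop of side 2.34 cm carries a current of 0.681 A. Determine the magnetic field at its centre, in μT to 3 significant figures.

Each side is a finite straight segment at perpendicular distance d = a/(2 tan(π/3)) = 0.006755 m from the centre, with end-angles ±π/3.
One side contributes B₁ = (μ₀I/4πd)·2 sin(π/3) = 1.75×10⁻⁵ T.
All 3 sides add in the same direction: B = 3 × 1.75×10⁻⁵ = 5.24×10⁻⁵ T.

B ≈ 52.4 μT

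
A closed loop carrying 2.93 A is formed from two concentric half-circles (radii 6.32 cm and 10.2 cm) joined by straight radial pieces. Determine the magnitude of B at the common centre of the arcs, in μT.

B ≈ 5.54 μT

The radial connectors point toward the centre, so dl × r̂ = 0 and they contribute nothing.
Each semicircle gives μ₀I/(4R): inner arc 1.46×10⁻⁵ T, outer arc 9.02×10⁻⁶ T.
The two arcs carry current in opposite angular senses, so their fields oppose: B = |1.46×10⁻⁵ − 9.02×10⁻⁶| = 5.54×10⁻⁶ T.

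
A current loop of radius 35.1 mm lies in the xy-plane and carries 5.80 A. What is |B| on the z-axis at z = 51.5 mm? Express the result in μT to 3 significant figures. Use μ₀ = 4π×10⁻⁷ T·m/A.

B ≈ 18.5 μT

On the axis of a circular loop, B = μ₀IR² / [2(R²+z²)^(3/2)].
R² + z² = (0.0351)² + (0.0515)² = 0.003884 m², and (R²+z²)^(3/2) = 2.42×10⁻⁴ m³.
B = (4π×10⁻⁷ × 5.80 × 0.001232) / (2 × 2.42×10⁻⁴) = 1.85×10⁻⁵ T.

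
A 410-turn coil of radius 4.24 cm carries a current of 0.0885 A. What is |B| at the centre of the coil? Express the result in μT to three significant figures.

For an N-turn flat coil, B = Nμ₀I/(2R) with R = 0.0424 m.
B = 410 × 1.31×10⁻⁶ T = 5.38×10⁻⁴ T.

B ≈ 538 μT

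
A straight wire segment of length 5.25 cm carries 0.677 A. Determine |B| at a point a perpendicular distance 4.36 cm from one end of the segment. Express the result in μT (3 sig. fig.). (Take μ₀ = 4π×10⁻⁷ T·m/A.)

For a finite straight segment, B = (μ₀I/4πd)(sinθ₁ + sinθ₂), where θ₁, θ₂ are the angles from the perpendicular to each end.
The perpendicular foot is at one end, so the two end-offsets along the wire are 0 and L = 0.0525 m.
sinθ₁ = 0/√(0²+0.0436²) = 0.0000; sinθ₂ = 0.0525/√(0.0525²+0.0436²) = 0.7693.
B = (4π×10⁻⁷ × 0.677) / (4π × 0.0436) × (0.0000 + 0.7693) = 1.19×10⁻⁶ T.

B ≈ 1.19 μT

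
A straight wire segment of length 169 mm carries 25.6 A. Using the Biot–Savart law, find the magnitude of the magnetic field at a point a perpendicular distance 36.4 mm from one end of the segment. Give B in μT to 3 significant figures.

B ≈ 68.8 μT

For a finite straight segment, B = (μ₀I/4πd)(sinθ₁ + sinθ₂), where θ₁, θ₂ are the angles from the perpendicular to each end.
The perpendicular foot is at one end, so the two end-offsets along the wire are 0 and L = 0.169 m.
sinθ₁ = 0/√(0²+0.0364²) = 0.0000; sinθ₂ = 0.169/√(0.169²+0.0364²) = 0.9776.
B = (4π×10⁻⁷ × 25.6) / (4π × 0.0364) × (0.0000 + 0.9776) = 6.88×10⁻⁵ T.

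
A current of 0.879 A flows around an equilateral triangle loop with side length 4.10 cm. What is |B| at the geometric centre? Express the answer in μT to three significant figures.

B ≈ 38.6 μT

Each side is a finite straight segment at perpendicular distance d = a/(2 tan(π/3)) = 0.01184 m from the centre, with end-angles ±π/3.
One side contributes B₁ = (μ₀I/4πd)·2 sin(π/3) = 1.29×10⁻⁵ T.
All 3 sides add in the same direction: B = 3 × 1.29×10⁻⁵ = 3.86×10⁻⁵ T.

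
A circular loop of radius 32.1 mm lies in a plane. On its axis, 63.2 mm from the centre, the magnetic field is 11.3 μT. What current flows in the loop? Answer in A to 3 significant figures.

On the axis of a loop, B = μ₀IR²/[2(R²+z²)^(3/2)], so I = 2B(R²+z²)^(3/2)/(μ₀R²).
R² + z² = 0.00103 + 0.003994 = 0.005025 m²; raised to 3/2 gives 3.56×10⁻⁴ m³.
I = 2 × 1.13×10⁻⁵ × 3.56×10⁻⁴ / (1.26×10⁻⁶ × 0.00103) = 6.22 A.

I ≈ 6.22 A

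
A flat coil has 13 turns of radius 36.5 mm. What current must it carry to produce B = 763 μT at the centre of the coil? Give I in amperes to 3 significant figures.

For an N-turn coil, B = Nμ₀I/(2R) with R = 0.0365 m, so I = 2RB/(Nμ₀) = 2 × 0.0365 × 7.63×10⁻⁴ / (13 × 4π×10⁻⁷) = 3.41 A.

I ≈ 3.41 A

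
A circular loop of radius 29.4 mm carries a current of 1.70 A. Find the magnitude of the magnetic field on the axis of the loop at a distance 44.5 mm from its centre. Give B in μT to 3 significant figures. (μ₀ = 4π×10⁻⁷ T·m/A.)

B ≈ 6.09 μT

On the axis of a circular loop, B = μ₀IR² / [2(R²+z²)^(3/2)].
R² + z² = (0.0294)² + (0.0445)² = 0.002845 m², and (R²+z²)^(3/2) = 1.52×10⁻⁴ m³.
B = (4π×10⁻⁷ × 1.70 × 0.0008644) / (2 × 1.52×10⁻⁴) = 6.09×10⁻⁶ T.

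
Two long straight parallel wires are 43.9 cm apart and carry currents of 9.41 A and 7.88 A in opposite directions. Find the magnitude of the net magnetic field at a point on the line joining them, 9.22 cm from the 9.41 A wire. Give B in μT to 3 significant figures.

Each long wire gives B = μ₀I/(2πd). Distances are d₁ = 0.0922 m and d₂ = 0.3468 m.
B₁ = 2.04×10⁻⁵ T, B₂ = 4.54×10⁻⁶ T.
Between antiparallel currents both contributions point the same way, so they add. B = B₁ + B₂ = 2.04×10⁻⁵ + 4.54×10⁻⁶ = 2.50×10⁻⁵ T.

B ≈ 25.0 μT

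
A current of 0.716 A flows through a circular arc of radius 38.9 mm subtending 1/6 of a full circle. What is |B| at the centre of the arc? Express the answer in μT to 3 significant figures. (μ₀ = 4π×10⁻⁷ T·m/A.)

B ≈ 1.93 μT

The Biot–Savart field of a circular arc at its centre is B = μ₀Iφ/(4πR), with φ = 1.047 rad.
B = (4π×10⁻⁷ × 0.716 × 1.047) / (4π × 0.0389) = 1.93×10⁻⁶ T.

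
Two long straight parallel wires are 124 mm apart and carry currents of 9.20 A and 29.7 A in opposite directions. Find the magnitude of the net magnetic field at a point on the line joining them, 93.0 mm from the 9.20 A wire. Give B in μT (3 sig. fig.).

B ≈ 211 μT

Each long wire gives B = μ₀I/(2πd). Distances are d₁ = 0.093 m and d₂ = 0.031 m.
B₁ = 1.98×10⁻⁵ T, B₂ = 1.92×10⁻⁴ T.
Between antiparallel currents both contributions point the same way, so they add. B = B₁ + B₂ = 1.98×10⁻⁵ + 1.92×10⁻⁴ = 2.11×10⁻⁴ T.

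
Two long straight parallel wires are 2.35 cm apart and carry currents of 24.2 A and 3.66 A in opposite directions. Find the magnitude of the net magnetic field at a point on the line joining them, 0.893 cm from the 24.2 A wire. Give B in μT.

B ≈ 592 μT

Each long wire gives B = μ₀I/(2πd). Distances are d₁ = 0.00893 m and d₂ = 0.01457 m.
B₁ = 5.42×10⁻⁴ T, B₂ = 5.02×10⁻⁵ T.
Between antiparallel currents both contributions point the same way, so they add. B = B₁ + B₂ = 5.42×10⁻⁴ + 5.02×10⁻⁵ = 5.92×10⁻⁴ T.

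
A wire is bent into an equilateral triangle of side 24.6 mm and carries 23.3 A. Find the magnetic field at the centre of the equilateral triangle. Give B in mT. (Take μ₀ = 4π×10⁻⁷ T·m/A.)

B ≈ 1.70 mT

Each side is a finite straight segment at perpendicular distance d = a/(2 tan(π/3)) = 0.007101 m from the centre, with end-angles ±π/3.
One side contributes B₁ = (μ₀I/4πd)·2 sin(π/3) = 5.68×10⁻⁴ T.
All 3 sides add in the same direction: B = 3 × 5.68×10⁻⁴ = 1.70×10⁻³ T.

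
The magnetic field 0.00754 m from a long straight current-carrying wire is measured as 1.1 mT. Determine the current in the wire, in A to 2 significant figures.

For a long straight wire B = μ₀I/(2πd), so I = 2πdB/μ₀.
I = 2π × 0.00754 × 1.10×10⁻³ / (4π×10⁻⁷) = 41.5 A.

I ≈ 41 A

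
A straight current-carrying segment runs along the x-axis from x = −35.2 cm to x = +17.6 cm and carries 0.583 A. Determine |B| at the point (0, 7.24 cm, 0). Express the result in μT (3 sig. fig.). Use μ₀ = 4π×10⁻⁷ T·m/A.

B ≈ 1.53 μT

For a finite straight segment, B = (μ₀I/4πd)(sinθ₁ + sinθ₂), where θ₁, θ₂ are the angles from the perpendicular to each end.
The perpendicular distance is d = 0.0724 m; the end-offsets along the wire are a = 0.352 m and b = 0.176 m.
sinθ₁ = 0.352/√(0.352²+0.0724²) = 0.9795; sinθ₂ = 0.176/√(0.176²+0.0724²) = 0.9248.
B = (4π×10⁻⁷ × 0.583) / (4π × 0.0724) × (0.9795 + 0.9248) = 1.53×10⁻⁶ T.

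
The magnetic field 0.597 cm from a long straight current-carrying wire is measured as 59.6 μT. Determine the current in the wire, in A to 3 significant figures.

For a long straight wire B = μ₀I/(2πd), so I = 2πdB/μ₀.
I = 2π × 0.00597 × 5.96×10⁻⁵ / (4π×10⁻⁷) = 1.78 A.

I ≈ 1.78 A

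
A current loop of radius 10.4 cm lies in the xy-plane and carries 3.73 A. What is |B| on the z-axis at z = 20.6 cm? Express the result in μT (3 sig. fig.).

On the axis of a circular loop, B = μ₀IR² / [2(R²+z²)^(3/2)].
R² + z² = (0.104)² + (0.206)² = 0.05325 m², and (R²+z²)^(3/2) = 1.23×10⁻² m³.
B = (4π×10⁻⁷ × 3.73 × 0.01082) / (2 × 1.23×10⁻²) = 2.06×10⁻⁶ T.

B ≈ 2.06 μT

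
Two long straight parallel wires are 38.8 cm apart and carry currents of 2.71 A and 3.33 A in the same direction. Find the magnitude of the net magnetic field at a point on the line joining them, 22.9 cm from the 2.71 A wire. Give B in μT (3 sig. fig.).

B ≈ 1.82 μT

Each long wire gives B = μ₀I/(2πd). Distances are d₁ = 0.229 m and d₂ = 0.159 m.
B₁ = 2.37×10⁻⁶ T, B₂ = 4.19×10⁻⁶ T.
Between parallel currents the two contributions point in opposite directions, so they subtract. B = |B₁ − B₂| = |2.37×10⁻⁶ − 4.19×10⁻⁶| = 1.82×10⁻⁶ T.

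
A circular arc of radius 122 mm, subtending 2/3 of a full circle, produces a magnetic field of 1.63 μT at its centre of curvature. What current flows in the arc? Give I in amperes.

For a circular arc, B = μ₀Iφ/(4πR) with φ in radians; here φ = 4.189 rad.
So I = 4πRB/(μ₀φ) = 4π × 0.122 × 1.63×10⁻⁶ / (4π×10⁻⁷ × 4.189) = 0.475 A.

I ≈ 0.475 A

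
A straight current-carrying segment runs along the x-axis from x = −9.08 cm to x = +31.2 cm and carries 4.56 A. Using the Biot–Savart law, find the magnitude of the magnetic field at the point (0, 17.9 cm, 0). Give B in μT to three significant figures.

B ≈ 3.36 μT

For a finite straight segment, B = (μ₀I/4πd)(sinθ₁ + sinθ₂), where θ₁, θ₂ are the angles from the perpendicular to each end.
The perpendicular distance is d = 0.179 m; the end-offsets along the wire are a = 0.0908 m and b = 0.312 m.
sinθ₁ = 0.0908/√(0.0908²+0.179²) = 0.4524; sinθ₂ = 0.312/√(0.312²+0.179²) = 0.8674.
B = (4π×10⁻⁷ × 4.56) / (4π × 0.179) × (0.4524 + 0.8674) = 3.36×10⁻⁶ T.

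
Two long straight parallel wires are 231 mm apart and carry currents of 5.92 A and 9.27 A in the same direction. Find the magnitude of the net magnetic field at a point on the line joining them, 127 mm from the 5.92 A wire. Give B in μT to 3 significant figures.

B ≈ 8.50 μT

Each long wire gives B = μ₀I/(2πd). Distances are d₁ = 0.127 m and d₂ = 0.104 m.
B₁ = 9.32×10⁻⁶ T, B₂ = 1.78×10⁻⁵ T.
Between parallel currents the two contributions point in opposite directions, so they subtract. B = |B₁ − B₂| = |9.32×10⁻⁶ − 1.78×10⁻⁵| = 8.50×10⁻⁶ T.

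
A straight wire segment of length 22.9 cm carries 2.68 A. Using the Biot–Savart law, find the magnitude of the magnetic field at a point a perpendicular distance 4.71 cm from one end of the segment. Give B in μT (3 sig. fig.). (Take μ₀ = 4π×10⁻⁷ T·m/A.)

B ≈ 5.57 μT

For a finite straight segment, B = (μ₀I/4πd)(sinθ₁ + sinθ₂), where θ₁, θ₂ are the angles from the perpendicular to each end.
The perpendicular foot is at one end, so the two end-offsets along the wire are 0 and L = 0.229 m.
sinθ₁ = 0/√(0²+0.0471²) = 0.0000; sinθ₂ = 0.229/√(0.229²+0.0471²) = 0.9795.
B = (4π×10⁻⁷ × 2.68) / (4π × 0.0471) × (0.0000 + 0.9795) = 5.57×10⁻⁶ T.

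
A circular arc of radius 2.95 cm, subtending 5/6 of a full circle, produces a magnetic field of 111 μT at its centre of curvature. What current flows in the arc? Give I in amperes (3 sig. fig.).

I ≈ 6.25 A

For a circular arc, B = μ₀Iφ/(4πR) with φ in radians; here φ = 5.236 rad.
So I = 4πRB/(μ₀φ) = 4π × 0.0295 × 1.11×10⁻⁴ / (4π×10⁻⁷ × 5.236) = 6.25 A.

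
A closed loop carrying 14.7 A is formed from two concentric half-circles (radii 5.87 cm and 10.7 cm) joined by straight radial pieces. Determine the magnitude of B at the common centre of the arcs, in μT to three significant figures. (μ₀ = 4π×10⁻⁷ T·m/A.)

B ≈ 35.5 μT

The radial connectors point toward the centre, so dl × r̂ = 0 and they contribute nothing.
Each semicircle gives μ₀I/(4R): inner arc 7.87×10⁻⁵ T, outer arc 4.32×10⁻⁵ T.
The two arcs carry current in opposite angular senses, so their fields oppose: B = |7.87×10⁻⁵ − 4.32×10⁻⁵| = 3.55×10⁻⁵ T.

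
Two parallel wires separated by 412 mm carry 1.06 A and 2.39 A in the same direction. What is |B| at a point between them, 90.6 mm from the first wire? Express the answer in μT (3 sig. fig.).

Each long wire gives B = μ₀I/(2πd). Distances are d₁ = 0.0906 m and d₂ = 0.3214 m.
B₁ = 2.34×10⁻⁶ T, B₂ = 1.49×10⁻⁶ T.
Between parallel currents the two contributions point in opposite directions, so they subtract. B = |B₁ − B₂| = |2.34×10⁻⁶ − 1.49×10⁻⁶| = 8.53×10⁻⁷ T.

B ≈ 0.853 μT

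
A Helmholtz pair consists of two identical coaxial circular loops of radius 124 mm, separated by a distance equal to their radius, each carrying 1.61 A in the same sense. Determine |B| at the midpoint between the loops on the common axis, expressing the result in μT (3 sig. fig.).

Each loop contributes B = μ₀IR²/[2(R²+z²)^(3/2)] on the axis, with z measured from that loop.
Loop 1 (z = 0.062 m): B₁ = 5.84×10⁻⁶ T. Loop 2 (z = 0.062 m): B₂ = 5.84×10⁻⁶ T.
The fields add: B = B₁ + B₂ = 1.17×10⁻⁵ T.

B ≈ 11.7 μT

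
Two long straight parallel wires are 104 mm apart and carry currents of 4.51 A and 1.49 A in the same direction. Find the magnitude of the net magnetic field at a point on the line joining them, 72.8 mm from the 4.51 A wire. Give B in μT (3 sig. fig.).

B ≈ 2.84 μT

Each long wire gives B = μ₀I/(2πd). Distances are d₁ = 0.0728 m and d₂ = 0.0312 m.
B₁ = 1.24×10⁻⁵ T, B₂ = 9.55×10⁻⁶ T.
Between parallel currents the two contributions point in opposite directions, so they subtract. B = |B₁ − B₂| = |1.24×10⁻⁵ − 9.55×10⁻⁶| = 2.84×10⁻⁶ T.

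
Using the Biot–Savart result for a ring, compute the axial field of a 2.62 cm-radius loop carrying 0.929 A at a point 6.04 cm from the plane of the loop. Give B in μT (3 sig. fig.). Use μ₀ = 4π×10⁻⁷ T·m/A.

On the axis of a circular loop, B = μ₀IR² / [2(R²+z²)^(3/2)].
R² + z² = (0.0262)² + (0.0604)² = 0.004335 m², and (R²+z²)^(3/2) = 2.85×10⁻⁴ m³.
B = (4π×10⁻⁷ × 0.929 × 0.0006864) / (2 × 2.85×10⁻⁴) = 1.40×10⁻⁶ T.

B ≈ 1.40 μT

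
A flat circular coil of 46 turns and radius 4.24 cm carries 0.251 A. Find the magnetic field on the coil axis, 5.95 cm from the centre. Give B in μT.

For an N-turn flat coil, B = Nμ₀IR²/[2(R²+z²)^(3/2)] with R = 0.0424 m, z = 0.0595 m.
B = 46 × 7.27×10⁻⁷ T = 3.34×10⁻⁵ T.

B ≈ 33.4 μT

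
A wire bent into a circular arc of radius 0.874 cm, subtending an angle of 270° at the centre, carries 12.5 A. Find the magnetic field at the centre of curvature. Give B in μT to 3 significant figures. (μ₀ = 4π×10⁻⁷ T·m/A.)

The Biot–Savart field of a circular arc at its centre is B = μ₀Iφ/(4πR), with φ = 4.712 rad.
B = (4π×10⁻⁷ × 12.5 × 4.712) / (4π × 0.00874) = 6.74×10⁻⁴ T.

B ≈ 674 μT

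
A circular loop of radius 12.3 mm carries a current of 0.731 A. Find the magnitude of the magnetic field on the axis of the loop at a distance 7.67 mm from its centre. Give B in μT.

On the axis of a circular loop, B = μ₀IR² / [2(R²+z²)^(3/2)].
R² + z² = (0.0123)² + (0.00767)² = 0.0002101 m², and (R²+z²)^(3/2) = 3.05×10⁻⁶ m³.
B = (4π×10⁻⁷ × 0.731 × 0.0001513) / (2 × 3.05×10⁻⁶) = 2.28×10⁻⁵ T.

B ≈ 22.8 μT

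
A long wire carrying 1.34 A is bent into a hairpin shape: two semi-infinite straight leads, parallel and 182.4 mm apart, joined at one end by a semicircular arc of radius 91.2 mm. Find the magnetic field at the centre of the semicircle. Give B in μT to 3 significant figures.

The semicircular arc contributes B_arc = μ₀I·π/(4πR) = μ₀I/(4R) = 4.62×10⁻⁶ T.
Each semi-infinite lead is at perpendicular distance R = 0.0912 m from the centre, with the perpendicular foot at its near end, so it contributes μ₀I/(4πR); both point the same way, together 2.94×10⁻⁶ T.
Arc and leads all point the same direction: B = 4.62×10⁻⁶ + 2.94×10⁻⁶ = 7.55×10⁻⁶ T.

B ≈ 7.55 μT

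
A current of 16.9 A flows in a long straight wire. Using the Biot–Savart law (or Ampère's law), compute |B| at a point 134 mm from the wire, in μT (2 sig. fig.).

For an infinitely long straight wire, B = μ₀I/(2πd).
B = (4π×10⁻⁷ × 16.9) / (2π × 0.134) = 2.52×10⁻⁵ T.

B ≈ 25 μT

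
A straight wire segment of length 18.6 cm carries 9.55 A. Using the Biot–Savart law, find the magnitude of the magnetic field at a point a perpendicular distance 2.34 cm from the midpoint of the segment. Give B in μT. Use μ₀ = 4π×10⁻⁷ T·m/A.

B ≈ 79.2 μT

For a finite straight segment, B = (μ₀I/4πd)(sinθ₁ + sinθ₂), where θ₁, θ₂ are the angles from the perpendicular to each end.
The perpendicular from the point meets the wire at its midpoint, so each end is L/2 = 0.093 m away along the wire.
sinθ₁ = 0.093/√(0.093²+0.0234²) = 0.9698; sinθ₂ = 0.093/√(0.093²+0.0234²) = 0.9698.
B = (4π×10⁻⁷ × 9.55) / (4π × 0.0234) × (0.9698 + 0.9698) = 7.92×10⁻⁵ T.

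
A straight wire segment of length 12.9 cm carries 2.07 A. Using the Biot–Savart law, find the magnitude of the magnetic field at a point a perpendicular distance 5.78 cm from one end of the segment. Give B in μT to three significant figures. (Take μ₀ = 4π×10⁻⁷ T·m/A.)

For a finite straight segment, B = (μ₀I/4πd)(sinθ₁ + sinθ₂), where θ₁, θ₂ are the angles from the perpendicular to each end.
The perpendicular foot is at one end, so the two end-offsets along the wire are 0 and L = 0.129 m.
sinθ₁ = 0/√(0²+0.0578²) = 0.0000; sinθ₂ = 0.129/√(0.129²+0.0578²) = 0.9126.
B = (4π×10⁻⁷ × 2.07) / (4π × 0.0578) × (0.0000 + 0.9126) = 3.27×10⁻⁶ T.

B ≈ 3.27 μT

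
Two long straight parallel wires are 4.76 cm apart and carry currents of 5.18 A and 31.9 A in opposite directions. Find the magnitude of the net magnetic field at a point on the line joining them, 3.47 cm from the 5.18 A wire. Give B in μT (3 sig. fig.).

Each long wire gives B = μ₀I/(2πd). Distances are d₁ = 0.0347 m and d₂ = 0.0129 m.
B₁ = 2.99×10⁻⁵ T, B₂ = 4.95×10⁻⁴ T.
Between antiparallel currents both contributions point the same way, so they add. B = B₁ + B₂ = 2.99×10⁻⁵ + 4.95×10⁻⁴ = 5.24×10⁻⁴ T.

B ≈ 524 μT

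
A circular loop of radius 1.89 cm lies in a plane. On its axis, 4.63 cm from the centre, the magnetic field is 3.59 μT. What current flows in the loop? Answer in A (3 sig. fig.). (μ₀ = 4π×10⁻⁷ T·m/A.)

I ≈ 2.00 A

On the axis of a loop, B = μ₀IR²/[2(R²+z²)^(3/2)], so I = 2B(R²+z²)^(3/2)/(μ₀R²).
R² + z² = 0.0003572 + 0.002144 = 0.002501 m²; raised to 3/2 gives 1.25×10⁻⁴ m³.
I = 2 × 3.59×10⁻⁶ × 1.25×10⁻⁴ / (1.26×10⁻⁶ × 0.0003572) = 2.00 A.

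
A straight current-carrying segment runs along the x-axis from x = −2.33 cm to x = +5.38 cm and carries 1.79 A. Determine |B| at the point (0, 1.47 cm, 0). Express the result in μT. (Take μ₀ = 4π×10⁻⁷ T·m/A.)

B ≈ 22.0 μT

For a finite straight segment, B = (μ₀I/4πd)(sinθ₁ + sinθ₂), where θ₁, θ₂ are the angles from the perpendicular to each end.
The perpendicular distance is d = 0.0147 m; the end-offsets along the wire are a = 0.0233 m and b = 0.0538 m.
sinθ₁ = 0.0233/√(0.0233²+0.0147²) = 0.8457; sinθ₂ = 0.0538/√(0.0538²+0.0147²) = 0.9646.
B = (4π×10⁻⁷ × 1.79) / (4π × 0.0147) × (0.8457 + 0.9646) = 2.20×10⁻⁵ T.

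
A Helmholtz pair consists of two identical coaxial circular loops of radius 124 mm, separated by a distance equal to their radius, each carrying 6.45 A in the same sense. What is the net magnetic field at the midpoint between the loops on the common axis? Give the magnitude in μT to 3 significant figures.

B ≈ 46.8 μT

Each loop contributes B = μ₀IR²/[2(R²+z²)^(3/2)] on the axis, with z measured from that loop.
Loop 1 (z = 0.062 m): B₁ = 2.34×10⁻⁵ T. Loop 2 (z = 0.062 m): B₂ = 2.34×10⁻⁵ T.
The fields add: B = B₁ + B₂ = 4.68×10⁻⁵ T.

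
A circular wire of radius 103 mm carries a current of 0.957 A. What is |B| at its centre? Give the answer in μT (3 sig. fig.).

At the centre of a circular loop the Biot–Savart law gives B = μ₀I/(2R).
B = (4π×10⁻⁷ × 0.957) / (2 × 0.103) = 5.84×10⁻⁶ T.

B ≈ 5.84 μT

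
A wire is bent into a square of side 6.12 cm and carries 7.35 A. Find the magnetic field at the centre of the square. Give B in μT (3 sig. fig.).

B ≈ 136 μT

Each side is a finite straight segment at perpendicular distance d = a/(2 tan(π/4)) = 0.0306 m from the centre, with end-angles ±π/4.
One side contributes B₁ = (μ₀I/4πd)·2 sin(π/4) = 3.40×10⁻⁵ T.
All 4 sides add in the same direction: B = 4 × 3.40×10⁻⁵ = 1.36×10⁻⁴ T.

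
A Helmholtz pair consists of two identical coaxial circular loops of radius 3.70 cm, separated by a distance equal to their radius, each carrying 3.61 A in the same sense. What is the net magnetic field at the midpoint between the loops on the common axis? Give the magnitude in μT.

Each loop contributes B = μ₀IR²/[2(R²+z²)^(3/2)] on the axis, with z measured from that loop.
Loop 1 (z = 0.0185 m): B₁ = 4.39×10⁻⁵ T. Loop 2 (z = 0.0185 m): B₂ = 4.39×10⁻⁵ T.
The fields add: B = B₁ + B₂ = 8.77×10⁻⁵ T.

B ≈ 87.7 μT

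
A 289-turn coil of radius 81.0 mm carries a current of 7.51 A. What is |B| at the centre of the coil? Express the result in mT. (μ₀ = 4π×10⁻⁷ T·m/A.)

B ≈ 16.8 mT

For an N-turn flat coil, B = Nμ₀I/(2R) with R = 0.081 m.
B = 289 × 5.83×10⁻⁵ T = 1.68×10⁻² T.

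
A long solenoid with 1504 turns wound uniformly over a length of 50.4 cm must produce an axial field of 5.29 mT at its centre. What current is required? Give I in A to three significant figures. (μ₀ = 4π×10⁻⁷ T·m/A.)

Inside a long solenoid B = μ₀nI with n = 2984 m⁻¹, so I = B/(μ₀n).
I = 5.29×10⁻³ / (4π×10⁻⁷ × 2984) = 1.41 A.

I ≈ 1.41 A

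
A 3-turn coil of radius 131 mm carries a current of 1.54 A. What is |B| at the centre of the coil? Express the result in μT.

B ≈ 22.2 μT

For an N-turn flat coil, B = Nμ₀I/(2R) with R = 0.131 m.
B = 3 × 7.39×10⁻⁶ T = 2.22×10⁻⁵ T.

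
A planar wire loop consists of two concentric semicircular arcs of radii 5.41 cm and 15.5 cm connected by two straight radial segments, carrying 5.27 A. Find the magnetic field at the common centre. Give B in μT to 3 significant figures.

The radial connectors point toward the centre, so dl × r̂ = 0 and they contribute nothing.
Each semicircle gives μ₀I/(4R): inner arc 3.06×10⁻⁵ T, outer arc 1.07×10⁻⁵ T.
The two arcs carry current in opposite angular senses, so their fields oppose: B = |3.06×10⁻⁵ − 1.07×10⁻⁵| = 1.99×10⁻⁵ T.

B ≈ 19.9 μT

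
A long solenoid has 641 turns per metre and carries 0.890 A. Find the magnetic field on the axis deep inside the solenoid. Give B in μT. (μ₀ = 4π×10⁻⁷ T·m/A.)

B ≈ 717 μT

Inside a long solenoid, B = μ₀nI with n = 641 turns/m.
B = 4π×10⁻⁷ × 641 × 0.890 = 7.17×10⁻⁴ T.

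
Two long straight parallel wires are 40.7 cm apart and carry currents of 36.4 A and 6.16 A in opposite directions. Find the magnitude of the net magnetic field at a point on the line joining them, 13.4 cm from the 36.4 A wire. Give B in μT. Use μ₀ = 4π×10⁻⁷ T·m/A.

B ≈ 58.8 μT

Each long wire gives B = μ₀I/(2πd). Distances are d₁ = 0.134 m and d₂ = 0.273 m.
B₁ = 5.43×10⁻⁵ T, B₂ = 4.51×10⁻⁶ T.
Between antiparallel currents both contributions point the same way, so they add. B = B₁ + B₂ = 5.43×10⁻⁵ + 4.51×10⁻⁶ = 5.88×10⁻⁵ T.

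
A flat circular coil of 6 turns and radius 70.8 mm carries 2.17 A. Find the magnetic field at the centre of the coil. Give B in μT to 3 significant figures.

For an N-turn flat coil, B = Nμ₀I/(2R) with R = 0.0708 m.
B = 6 × 1.93×10⁻⁵ T = 1.16×10⁻⁴ T.

B ≈ 116 μT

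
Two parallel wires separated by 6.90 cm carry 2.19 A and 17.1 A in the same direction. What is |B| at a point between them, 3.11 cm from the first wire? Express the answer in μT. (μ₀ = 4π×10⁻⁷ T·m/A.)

B ≈ 76.2 μT

Each long wire gives B = μ₀I/(2πd). Distances are d₁ = 0.0311 m and d₂ = 0.0379 m.
B₁ = 1.41×10⁻⁵ T, B₂ = 9.02×10⁻⁵ T.
Between parallel currents the two contributions point in opposite directions, so they subtract. B = |B₁ − B₂| = |1.41×10⁻⁵ − 9.02×10⁻⁵| = 7.62×10⁻⁵ T.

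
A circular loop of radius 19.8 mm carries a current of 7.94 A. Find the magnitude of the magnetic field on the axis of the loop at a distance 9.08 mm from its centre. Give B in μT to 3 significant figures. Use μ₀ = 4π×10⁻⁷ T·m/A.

On the axis of a circular loop, B = μ₀IR² / [2(R²+z²)^(3/2)].
R² + z² = (0.0198)² + (0.00908)² = 0.0004745 m², and (R²+z²)^(3/2) = 1.03×10⁻⁵ m³.
B = (4π×10⁻⁷ × 7.94 × 0.000392) / (2 × 1.03×10⁻⁵) = 1.89×10⁻⁴ T.

B ≈ 189 μT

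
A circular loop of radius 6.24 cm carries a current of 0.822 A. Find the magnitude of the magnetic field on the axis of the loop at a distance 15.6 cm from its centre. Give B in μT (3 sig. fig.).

B ≈ 0.424 μT

On the axis of a circular loop, B = μ₀IR² / [2(R²+z²)^(3/2)].
R² + z² = (0.0624)² + (0.156)² = 0.02823 m², and (R²+z²)^(3/2) = 4.74×10⁻³ m³.
B = (4π×10⁻⁷ × 0.822 × 0.003894) / (2 × 4.74×10⁻³) = 4.24×10⁻⁷ T.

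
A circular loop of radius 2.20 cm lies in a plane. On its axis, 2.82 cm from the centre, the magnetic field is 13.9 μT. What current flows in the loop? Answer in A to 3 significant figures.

On the axis of a loop, B = μ₀IR²/[2(R²+z²)^(3/2)], so I = 2B(R²+z²)^(3/2)/(μ₀R²).
R² + z² = 0.000484 + 0.0007952 = 0.001279 m²; raised to 3/2 gives 4.58×10⁻⁵ m³.
I = 2 × 1.39×10⁻⁵ × 4.58×10⁻⁵ / (1.26×10⁻⁶ × 0.000484) = 2.09 A.

I ≈ 2.09 A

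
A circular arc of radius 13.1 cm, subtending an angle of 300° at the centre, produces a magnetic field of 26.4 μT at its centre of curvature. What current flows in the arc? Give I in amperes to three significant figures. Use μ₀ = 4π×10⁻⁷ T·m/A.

I ≈ 6.61 A

For a circular arc, B = μ₀Iφ/(4πR) with φ in radians; here φ = 5.236 rad.
So I = 4πRB/(μ₀φ) = 4π × 0.131 × 2.64×10⁻⁵ / (4π×10⁻⁷ × 5.236) = 6.61 A.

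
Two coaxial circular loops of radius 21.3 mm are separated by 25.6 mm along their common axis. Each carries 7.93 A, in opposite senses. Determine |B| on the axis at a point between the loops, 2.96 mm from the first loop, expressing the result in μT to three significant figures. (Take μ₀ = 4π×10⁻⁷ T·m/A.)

B ≈ 152 μT

Each loop contributes B = μ₀IR²/[2(R²+z²)^(3/2)] on the axis, with z measured from that loop.
Loop 1 (z = 0.00296 m): B₁ = 2.27×10⁻⁴ T. Loop 2 (z = 0.02264 m): B₂ = 7.53×10⁻⁵ T.
The fields oppose: B = |B₁ − B₂| = 1.52×10⁻⁴ T.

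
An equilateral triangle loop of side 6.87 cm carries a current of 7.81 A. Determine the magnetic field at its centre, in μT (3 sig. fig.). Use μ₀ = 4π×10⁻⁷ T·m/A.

Each side is a finite straight segment at perpendicular distance d = a/(2 tan(π/3)) = 0.01983 m from the centre, with end-angles ±π/3.
One side contributes B₁ = (μ₀I/4πd)·2 sin(π/3) = 6.82×10⁻⁵ T.
All 3 sides add in the same direction: B = 3 × 6.82×10⁻⁵ = 2.05×10⁻⁴ T.

B ≈ 205 μT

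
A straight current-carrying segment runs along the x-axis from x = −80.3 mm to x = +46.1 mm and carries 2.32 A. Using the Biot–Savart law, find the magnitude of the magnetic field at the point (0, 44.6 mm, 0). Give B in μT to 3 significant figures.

B ≈ 8.29 μT

For a finite straight segment, B = (μ₀I/4πd)(sinθ₁ + sinθ₂), where θ₁, θ₂ are the angles from the perpendicular to each end.
The perpendicular distance is d = 0.0446 m; the end-offsets along the wire are a = 0.0803 m and b = 0.0461 m.
sinθ₁ = 0.0803/√(0.0803²+0.0446²) = 0.8742; sinθ₂ = 0.0461/√(0.0461²+0.0446²) = 0.7187.
B = (4π×10⁻⁷ × 2.32) / (4π × 0.0446) × (0.8742 + 0.7187) = 8.29×10⁻⁶ T.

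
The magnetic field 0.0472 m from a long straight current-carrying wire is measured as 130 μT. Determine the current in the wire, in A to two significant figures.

For a long straight wire B = μ₀I/(2πd), so I = 2πdB/μ₀.
I = 2π × 0.0472 × 1.30×10⁻⁴ / (4π×10⁻⁷) = 30.7 A.

I ≈ 31 A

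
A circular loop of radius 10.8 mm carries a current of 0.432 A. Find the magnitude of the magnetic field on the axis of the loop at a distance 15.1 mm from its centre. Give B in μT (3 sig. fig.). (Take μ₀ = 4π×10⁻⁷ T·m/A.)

B ≈ 4.95 μT

On the axis of a circular loop, B = μ₀IR² / [2(R²+z²)^(3/2)].
R² + z² = (0.0108)² + (0.0151)² = 0.0003447 m², and (R²+z²)^(3/2) = 6.40×10⁻⁶ m³.
B = (4π×10⁻⁷ × 0.432 × 0.0001166) / (2 × 6.40×10⁻⁶) = 4.95×10⁻⁶ T.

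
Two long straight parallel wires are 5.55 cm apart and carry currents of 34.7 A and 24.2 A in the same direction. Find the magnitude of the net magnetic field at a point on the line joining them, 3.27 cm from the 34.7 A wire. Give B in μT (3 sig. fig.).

B ≈ 0.0483 μT

Each long wire gives B = μ₀I/(2πd). Distances are d₁ = 0.0327 m and d₂ = 0.0228 m.
B₁ = 2.12×10⁻⁴ T, B₂ = 2.12×10⁻⁴ T.
Between parallel currents the two contributions point in opposite directions, so they subtract. B = |B₁ − B₂| = |2.12×10⁻⁴ − 2.12×10⁻⁴| = 4.83×10⁻⁸ T.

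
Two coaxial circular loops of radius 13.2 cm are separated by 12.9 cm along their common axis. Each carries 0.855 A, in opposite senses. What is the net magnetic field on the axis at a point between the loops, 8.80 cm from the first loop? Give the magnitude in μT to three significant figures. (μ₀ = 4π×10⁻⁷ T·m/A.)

Each loop contributes B = μ₀IR²/[2(R²+z²)^(3/2)] on the axis, with z measured from that loop.
Loop 1 (z = 0.088 m): B₁ = 2.34×10⁻⁶ T. Loop 2 (z = 0.041 m): B₂ = 3.54×10⁻⁶ T.
The fields oppose: B = |B₁ − B₂| = 1.20×10⁻⁶ T.

B ≈ 1.20 μT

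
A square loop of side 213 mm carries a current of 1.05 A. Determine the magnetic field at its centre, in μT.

B ≈ 5.58 μT

Each side is a finite straight segment at perpendicular distance d = a/(2 tan(π/4)) = 0.1065 m from the centre, with end-angles ±π/4.
One side contributes B₁ = (μ₀I/4πd)·2 sin(π/4) = 1.39×10⁻⁶ T.
All 4 sides add in the same direction: B = 4 × 1.39×10⁻⁶ = 5.58×10⁻⁶ T.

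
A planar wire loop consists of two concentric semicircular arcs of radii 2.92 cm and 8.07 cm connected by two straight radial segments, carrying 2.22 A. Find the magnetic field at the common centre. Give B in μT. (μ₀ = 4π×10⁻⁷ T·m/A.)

B ≈ 15.2 μT

The radial connectors point toward the centre, so dl × r̂ = 0 and they contribute nothing.
Each semicircle gives μ₀I/(4R): inner arc 2.39×10⁻⁵ T, outer arc 8.64×10⁻⁶ T.
The two arcs carry current in opposite angular senses, so their fields oppose: B = |2.39×10⁻⁵ − 8.64×10⁻⁶| = 1.52×10⁻⁵ T.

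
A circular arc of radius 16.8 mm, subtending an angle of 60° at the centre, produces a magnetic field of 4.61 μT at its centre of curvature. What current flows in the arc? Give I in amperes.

For a circular arc, B = μ₀Iφ/(4πR) with φ in radians; here φ = 1.047 rad.
So I = 4πRB/(μ₀φ) = 4π × 0.0168 × 4.61×10⁻⁶ / (4π×10⁻⁷ × 1.047) = 0.740 A.

I ≈ 0.740 A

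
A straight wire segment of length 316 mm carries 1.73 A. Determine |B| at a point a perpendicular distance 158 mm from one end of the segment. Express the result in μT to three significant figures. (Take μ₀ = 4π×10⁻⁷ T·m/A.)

For a finite straight segment, B = (μ₀I/4πd)(sinθ₁ + sinθ₂), where θ₁, θ₂ are the angles from the perpendicular to each end.
The perpendicular foot is at one end, so the two end-offsets along the wire are 0 and L = 0.316 m.
sinθ₁ = 0/√(0²+0.158²) = 0.0000; sinθ₂ = 0.316/√(0.316²+0.158²) = 0.8944.
B = (4π×10⁻⁷ × 1.73) / (4π × 0.158) × (0.0000 + 0.8944) = 9.79×10⁻⁷ T.

B ≈ 0.979 μT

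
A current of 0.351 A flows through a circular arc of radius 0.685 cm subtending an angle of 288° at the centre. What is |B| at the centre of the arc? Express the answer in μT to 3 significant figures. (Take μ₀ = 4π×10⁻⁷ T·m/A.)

B ≈ 25.8 μT

The Biot–Savart field of a circular arc at its centre is B = μ₀Iφ/(4πR), with φ = 5.027 rad.
B = (4π×10⁻⁷ × 0.351 × 5.027) / (4π × 0.00685) = 2.58×10⁻⁵ T.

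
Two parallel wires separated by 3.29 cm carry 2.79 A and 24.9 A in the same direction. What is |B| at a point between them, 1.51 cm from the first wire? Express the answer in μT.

B ≈ 243 μT

Each long wire gives B = μ₀I/(2πd). Distances are d₁ = 0.0151 m and d₂ = 0.0178 m.
B₁ = 3.70×10⁻⁵ T, B₂ = 2.80×10⁻⁴ T.
Between parallel currents the two contributions point in opposite directions, so they subtract. B = |B₁ − B₂| = |3.70×10⁻⁵ − 2.80×10⁻⁴| = 2.43×10⁻⁴ T.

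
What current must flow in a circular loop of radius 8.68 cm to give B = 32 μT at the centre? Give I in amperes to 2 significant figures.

I ≈ 4.4 A

At the centre of a circular loop B = μ₀I/(2R), so I = 2RB/μ₀.
With R = 0.0868 m, I = 2 × 0.0868 × 3.20×10⁻⁵ / (4π×10⁻⁷) = 4.42 A.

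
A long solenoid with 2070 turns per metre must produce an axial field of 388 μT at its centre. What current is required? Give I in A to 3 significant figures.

Inside a long solenoid B = μ₀nI with n = 2070 m⁻¹, so I = B/(μ₀n).
I = 3.88×10⁻⁴ / (4π×10⁻⁷ × 2070) = 0.149 A.

I ≈ 0.149 A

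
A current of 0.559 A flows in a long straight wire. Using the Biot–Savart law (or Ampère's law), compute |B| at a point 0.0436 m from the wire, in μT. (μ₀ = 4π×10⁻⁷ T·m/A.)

B ≈ 2.56 μT

For an infinitely long straight wire, B = μ₀I/(2πd).
B = (4π×10⁻⁷ × 0.559) / (2π × 0.0436) = 2.56×10⁻⁶ T.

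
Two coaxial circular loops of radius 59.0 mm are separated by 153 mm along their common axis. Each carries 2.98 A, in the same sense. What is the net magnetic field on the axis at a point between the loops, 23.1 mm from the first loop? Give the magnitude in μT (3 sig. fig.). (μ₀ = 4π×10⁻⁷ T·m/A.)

Each loop contributes B = μ₀IR²/[2(R²+z²)^(3/2)] on the axis, with z measured from that loop.
Loop 1 (z = 0.0231 m): B₁ = 2.56×10⁻⁵ T. Loop 2 (z = 0.1299 m): B₂ = 2.24×10⁻⁶ T.
The fields add: B = B₁ + B₂ = 2.79×10⁻⁵ T.

B ≈ 27.9 μT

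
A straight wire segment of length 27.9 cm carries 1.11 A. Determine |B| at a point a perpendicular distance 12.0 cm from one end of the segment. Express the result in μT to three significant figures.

For a finite straight segment, B = (μ₀I/4πd)(sinθ₁ + sinθ₂), where θ₁, θ₂ are the angles from the perpendicular to each end.
The perpendicular foot is at one end, so the two end-offsets along the wire are 0 and L = 0.279 m.
sinθ₁ = 0/√(0²+0.12²) = 0.0000; sinθ₂ = 0.279/√(0.279²+0.12²) = 0.9186.
B = (4π×10⁻⁷ × 1.11) / (4π × 0.12) × (0.0000 + 0.9186) = 8.50×10⁻⁷ T.

B ≈ 0.850 μT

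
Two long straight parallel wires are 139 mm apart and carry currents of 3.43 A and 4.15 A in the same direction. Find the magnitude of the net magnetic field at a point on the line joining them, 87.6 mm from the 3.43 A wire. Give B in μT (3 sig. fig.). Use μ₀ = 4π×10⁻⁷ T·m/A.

B ≈ 8.32 μT

Each long wire gives B = μ₀I/(2πd). Distances are d₁ = 0.0876 m and d₂ = 0.0514 m.
B₁ = 7.83×10⁻⁶ T, B₂ = 1.61×10⁻⁵ T.
Between parallel currents the two contributions point in opposite directions, so they subtract. B = |B₁ − B₂| = |7.83×10⁻⁶ − 1.61×10⁻⁵| = 8.32×10⁻⁶ T.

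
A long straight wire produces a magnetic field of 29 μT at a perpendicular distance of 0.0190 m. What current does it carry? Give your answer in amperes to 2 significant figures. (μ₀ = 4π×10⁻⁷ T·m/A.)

For a long straight wire B = μ₀I/(2πd), so I = 2πdB/μ₀.
I = 2π × 0.019 × 2.90×10⁻⁵ / (4π×10⁻⁷) = 2.75 A.

I ≈ 2.8 A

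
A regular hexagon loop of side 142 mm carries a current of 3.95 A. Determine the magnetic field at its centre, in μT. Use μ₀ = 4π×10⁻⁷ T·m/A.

B ≈ 19.3 μT

Each side is a finite straight segment at perpendicular distance d = a/(2 tan(π/6)) = 0.123 m from the centre, with end-angles ±π/6.
One side contributes B₁ = (μ₀I/4πd)·2 sin(π/6) = 3.21×10⁻⁶ T.
All 6 sides add in the same direction: B = 6 × 3.21×10⁻⁶ = 1.93×10⁻⁵ T.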